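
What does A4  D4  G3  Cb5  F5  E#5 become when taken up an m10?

A4 gives C6
D4 gives F5
G3 gives Bb4
Cb5 gives Ebb6
F5 gives Ab6
E#5 gives G#6

C6 F5 Bb4 Ebb6 Ab6 G#6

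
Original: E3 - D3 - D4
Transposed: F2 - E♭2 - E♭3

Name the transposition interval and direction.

down a major seventh

From E3 to F2 is 7 letter names — a seventh of some quality.
F2 to E3 is 11 semitones, which makes it a major seventh; the second version is lower, so the direction is down.
Checking another pair — D4 → Eb3 — gives the same interval.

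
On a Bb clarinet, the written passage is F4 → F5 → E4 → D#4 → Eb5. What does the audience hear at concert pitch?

The Bb clarinet sounds a major second below written, so transpose each written note down a major second.
F4 to Eb4
F5 to Eb5
E4 to D4
D#4 to C#4
Eb5 to Db5

Eb4 Eb5 D4 C#4 Db5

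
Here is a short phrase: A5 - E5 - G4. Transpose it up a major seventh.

A5 -> G#6
E5 -> D#6
G4 -> F#5

G#6 D#6 F#5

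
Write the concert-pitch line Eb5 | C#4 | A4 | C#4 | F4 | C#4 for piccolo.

The piccolo sounds a perfect octave above written, so the written part must be a perfect octave below concert — transpose each note down.
Eb5 gives Eb4
C#4 gives C#3
A4 gives A3
C#4 gives C#3
F4 gives F3
C#4 gives C#3

Eb4 C#3 A3 C#3 F3 C#3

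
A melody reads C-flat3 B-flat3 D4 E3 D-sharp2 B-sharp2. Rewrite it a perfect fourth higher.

Fb3 Eb4 G4 A3 G#2 E#3

A perfect fourth up from Cb3 gives Fb3.
A perfect fourth up from Bb3 gives Eb4.
D4 up a perfect fourth is G4.
E3 up a perfect fourth is A3.
D#2 up a perfect fourth is G#2.
B#2: a fourth up reaches E, and 5 semitones makes it E#3.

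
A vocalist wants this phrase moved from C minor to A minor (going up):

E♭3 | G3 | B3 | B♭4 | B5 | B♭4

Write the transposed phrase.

C4 E4 G#4 G5 G#6 G5

From C up to A is a major sixth; apply that to each pitch.
Eb3 -> C4
G3 -> E4
B3 -> G#4
Bb4 -> G5
B5 -> G#6
Bb4 -> G5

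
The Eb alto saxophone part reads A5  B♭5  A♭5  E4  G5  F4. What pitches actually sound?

C5 Db5 Cb5 G3 Bb4 Ab3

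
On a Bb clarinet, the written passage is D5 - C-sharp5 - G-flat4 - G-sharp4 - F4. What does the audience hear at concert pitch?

C5 B4 Fb4 F#4 Eb4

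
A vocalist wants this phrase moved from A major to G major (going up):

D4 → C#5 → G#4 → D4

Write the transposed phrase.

C5 B5 F#5 C5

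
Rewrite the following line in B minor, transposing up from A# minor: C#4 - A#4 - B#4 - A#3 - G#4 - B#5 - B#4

D4 B4 C#5 B3 A4 C#6 C#5

From A# up to B is a minor second; apply that to each pitch.
C#4 -> D4
A#4 -> B4
B#4 -> C#5
A#3 -> B3
G#4 -> A4
B#5 -> C#6
B#4 -> C#5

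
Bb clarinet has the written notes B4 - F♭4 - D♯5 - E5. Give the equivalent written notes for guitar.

First find concert pitch: the Bb clarinet sounds a major second below written, so B4 F♭4 D♯5 E5 sounds A4 Ebb4 C#5 D5.
Then write for guitar: it sounds a perfect octave below written, so the part must be a perfect octave above concert.
A4 → A5
Ebb4 → Ebb5
C#5 → C#6
D5 → D6

A5 Ebb5 C#6 D6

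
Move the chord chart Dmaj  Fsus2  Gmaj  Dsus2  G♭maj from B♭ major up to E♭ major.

B♭ major up to E♭ major is a perfect fourth; each chord root moves by that interval while the quality stays the same.
Dmaj: root D up a perfect fourth → G, giving Gmaj.
Fsus2: root F up a perfect fourth → Bb, giving Bbsus2.
Gmaj: root G up a perfect fourth → C, giving Cmaj.
Dsus2: root D up a perfect fourth → G, giving Gsus2.
G♭maj: root G♭ up a perfect fourth → Cb, giving Cbmaj.

Gmaj Bbsus2 Cmaj Gsus2 Cbmaj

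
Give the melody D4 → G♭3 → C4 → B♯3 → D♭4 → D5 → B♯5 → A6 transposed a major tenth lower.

Bb2 Ebb2 Ab2 G#2 Bbb2 Bb3 G#4 F5

A major tenth down from D4 gives Bb2.
Gb3: a tenth down reaches E, and 16 semitones makes it Ebb2.
C4: a tenth down reaches A, and 16 semitones makes it Ab2.
B#3 down a major tenth is G#2.
Db4: a tenth down reaches B, and 16 semitones makes it Bbb2.
A major tenth down from D5 gives Bb3.
B#5: a tenth down reaches G, and 16 semitones makes it G#4.
A major tenth down from A6 gives F5.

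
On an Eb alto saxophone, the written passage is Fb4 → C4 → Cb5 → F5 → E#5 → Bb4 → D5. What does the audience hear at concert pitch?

The Eb alto saxophone sounds a major sixth below written, so transpose each written note down a major sixth.
Fb4 to Abb3
C4 to Eb3
Cb5 to Ebb4
F5 to Ab4
E#5 to G#4
Bb4 to Db4
D5 to F4

Abb3 Eb3 Ebb4 Ab4 G#4 Db4 F4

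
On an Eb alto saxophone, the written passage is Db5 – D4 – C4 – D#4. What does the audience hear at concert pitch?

Fb4 F3 Eb3 F#3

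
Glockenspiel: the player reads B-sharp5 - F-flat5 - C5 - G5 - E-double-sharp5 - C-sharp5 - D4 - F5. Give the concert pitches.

Written C4 on the glockenspiel sounds as C6, a perfect fifteenth higher; apply that shift to every note.
B#5 → B#7
Fb5 → Fb7
C5 → C7
G5 → G7
E##5 → E##7
C#5 → C#7
D4 → D6
F5 → F7

B#7 Fb7 C7 G7 E##7 C#7 D6 F7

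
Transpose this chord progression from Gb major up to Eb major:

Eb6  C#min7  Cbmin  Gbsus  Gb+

Gb major up to Eb major is a major sixth; each chord root moves by that interval while the quality stays the same.
Eb6: root Eb up a major sixth → C, giving C6.
C#min7: root C# up a major sixth → A#, giving A#min7.
Cbmin: root Cb up a major sixth → Ab, giving Abmin.
Gbsus: root Gb up a major sixth → Eb, giving Ebsus.
Gb+: root Gb up a major sixth → Eb, giving Eb+.

C6 A#min7 Abmin Ebsus Eb+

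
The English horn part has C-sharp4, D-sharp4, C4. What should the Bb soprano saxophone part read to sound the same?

G#3 A#3 G3

First find concert pitch: the English horn sounds a perfect fifth below written, so C-sharp4 D-sharp4 C4 sounds F#3 G#3 F3.
Then write for Bb soprano saxophone: it sounds a major second below written, so the part must be a major second above concert.
F#3 → G#3
G#3 → A#3
F3 → G3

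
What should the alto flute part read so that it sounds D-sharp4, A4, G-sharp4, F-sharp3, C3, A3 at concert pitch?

G#4 D5 C#5 B3 F3 D4

The alto flute sounds a perfect fourth below written, so the written part must be a perfect fourth above concert — transpose each note up.
D#4 becomes G#4
A4 becomes D5
G#4 becomes C#5
F#3 becomes B3
C3 becomes F3
A3 becomes D4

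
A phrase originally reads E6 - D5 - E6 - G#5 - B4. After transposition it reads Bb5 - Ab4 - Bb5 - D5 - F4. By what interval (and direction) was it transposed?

From E6 to Bb5 is 4 letter names — a fourth of some quality.
Bb5 to E6 is 6 semitones, which makes it an augmented fourth; the second version is lower, so the direction is down.
Checking another pair — B4 → F4 — gives the same interval.

down an augmented fourth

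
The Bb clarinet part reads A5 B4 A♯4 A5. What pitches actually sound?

Written C4 on the Bb clarinet sounds as Bb3, a major second lower; apply that shift to every note.
A5 becomes G5
B4 becomes A4
A#4 becomes G#4
A5 becomes G5

G5 A4 G#4 G5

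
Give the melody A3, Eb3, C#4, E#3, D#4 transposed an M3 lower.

F3 Cb3 A3 C#3 B3

A3 → F3
Eb3 → Cb3
C#4 → A3
E#3 → C#3
D#4 → B3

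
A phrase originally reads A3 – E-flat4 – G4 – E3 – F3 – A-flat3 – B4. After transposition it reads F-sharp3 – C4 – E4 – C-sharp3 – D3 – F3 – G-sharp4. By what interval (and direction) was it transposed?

From A3 to F#3 is 3 letter names — a third of some quality.
F#3 to A3 is 3 semitones, which makes it a minor third; the second version is lower, so the direction is down.
Checking another pair — B4 → G#4 — gives the same interval.

down a minor third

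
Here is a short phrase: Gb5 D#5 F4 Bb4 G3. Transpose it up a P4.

Cb6 G#5 Bb4 Eb5 C4

Gb5 up a perfect fourth is Cb6.
D#5 up a perfect fourth is G#5.
F4 up a perfect fourth is Bb4.
Bb4: a fourth up reaches E, and 5 semitones makes it Eb5.
G3: a fourth up reaches C, and 5 semitones makes it C4.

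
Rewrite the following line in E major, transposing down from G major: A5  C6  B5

From G down to E is a minor third; apply that to each pitch.
A5 → F#5
C6 → A5
B5 → G#5

F#5 A5 G#5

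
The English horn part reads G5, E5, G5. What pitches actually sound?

C5 A4 C5

The English horn sounds a perfect fifth below written, so transpose each written note down a perfect fifth.
G5 to C5
E5 to A4
G5 to C5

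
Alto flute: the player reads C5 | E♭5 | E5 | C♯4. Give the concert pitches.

The alto flute sounds a perfect fourth below written, so transpose each written note down a perfect fourth.
C5 → G4
Eb5 → Bb4
E5 → B4
C#4 → G#3

G4 Bb4 B4 G#3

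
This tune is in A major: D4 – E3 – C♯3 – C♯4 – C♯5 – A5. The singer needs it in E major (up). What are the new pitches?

A4 B3 G#3 G#4 G#5 E6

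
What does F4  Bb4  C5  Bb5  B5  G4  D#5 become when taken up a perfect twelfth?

F4 to C6
Bb4 to F6
C5 to G6
Bb5 to F7
B5 to F#7
G4 to D6
D#5 to A#6

C6 F6 G6 F7 F#7 D6 A#6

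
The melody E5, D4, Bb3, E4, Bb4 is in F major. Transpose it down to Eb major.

From F down to Eb is a major second; apply that to each pitch.
E5 becomes D5
D4 becomes C4
Bb3 becomes Ab3
E4 becomes D4
Bb4 becomes Ab4

D5 C4 Ab3 D4 Ab4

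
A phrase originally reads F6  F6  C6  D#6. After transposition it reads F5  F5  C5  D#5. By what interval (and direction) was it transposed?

down a perfect octave

From F6 to F5 is 8 letter names — an octave of some quality.
F5 to F6 is 12 semitones, which makes it a perfect octave; the second version is lower, so the direction is down.
Checking another pair — D#6 → D#5 — gives the same interval.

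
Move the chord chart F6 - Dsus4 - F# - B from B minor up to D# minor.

A6 F#sus4 A# D#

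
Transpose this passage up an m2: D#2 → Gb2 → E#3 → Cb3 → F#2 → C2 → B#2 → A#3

D#2 to E2
Gb2 to Abb2
E#3 to F#3
Cb3 to Dbb3
F#2 to G2
C2 to Db2
B#2 to C#3
A#3 to B3

E2 Abb2 F#3 Dbb3 G2 Db2 C#3 B3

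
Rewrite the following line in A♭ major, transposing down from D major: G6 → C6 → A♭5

D major to A♭ major down is an augmented fourth, so every note moves down by that interval.
G6 gives Db6
C6 gives Gb5
Ab5 gives Ebb5

Db6 Gb5 Ebb5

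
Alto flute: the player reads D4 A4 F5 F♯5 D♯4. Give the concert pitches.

A3 E4 C5 C#5 A#3

Written C4 on the alto flute sounds as G3, a perfect fourth lower; apply that shift to every note.
D4 → A3
A4 → E4
F5 → C5
F#5 → C#5
D#4 → A#3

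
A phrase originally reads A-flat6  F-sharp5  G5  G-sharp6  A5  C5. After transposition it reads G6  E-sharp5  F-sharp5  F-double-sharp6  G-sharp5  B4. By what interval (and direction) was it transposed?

From Ab6 to G6 is 2 letter names — a second of some quality.
G6 to Ab6 is 1 semitone, which makes it a minor second; the second version is lower, so the direction is down.
Checking another pair — C5 → B4 — gives the same interval.

down a minor second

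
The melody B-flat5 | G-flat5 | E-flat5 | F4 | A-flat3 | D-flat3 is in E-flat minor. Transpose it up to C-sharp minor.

E-flat minor to C-sharp minor up is an augmented sixth, so every note moves up by that interval.
Bb5 becomes G#6
Gb5 becomes E6
Eb5 becomes C#6
F4 becomes D#5
Ab3 becomes F#4
Db3 becomes B3

G#6 E6 C#6 D#5 F#4 B3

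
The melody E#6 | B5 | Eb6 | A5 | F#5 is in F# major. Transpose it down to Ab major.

G5 Db5 Gbb5 Cb5 Ab4

F# major to Ab major down is an augmented sixth, so every note moves down by that interval.
E#6 to G5
B5 to Db5
Eb6 to Gbb5
A5 to Cb5
F#5 to Ab4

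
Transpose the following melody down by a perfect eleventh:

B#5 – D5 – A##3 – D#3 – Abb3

B#5 to F##4
D5 to A3
A##3 to E##2
D#3 to A#1
Abb3 to Ebb2

F##4 A3 E##2 A#1 Ebb2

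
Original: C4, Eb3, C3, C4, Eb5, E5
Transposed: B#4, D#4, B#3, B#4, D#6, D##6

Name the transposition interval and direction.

up an augmented seventh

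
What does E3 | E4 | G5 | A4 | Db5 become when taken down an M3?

C3 C4 Eb5 F4 Bbb4

E3 down a major third is C3.
E4 down a major third is C4.
G5: a third down reaches E, and 4 semitones makes it Eb5.
A major third down from A4 gives F4.
Db5 down a major third is Bbb4.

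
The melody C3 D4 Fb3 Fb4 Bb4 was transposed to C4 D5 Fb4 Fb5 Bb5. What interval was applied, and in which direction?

up a perfect octave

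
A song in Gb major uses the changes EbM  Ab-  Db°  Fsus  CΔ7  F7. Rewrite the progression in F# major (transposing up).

D#M G#- C#° E#sus B#Δ7 E#7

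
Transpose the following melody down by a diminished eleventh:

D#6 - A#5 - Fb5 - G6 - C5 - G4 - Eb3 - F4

D#6 -> A##4
A#5 -> E##4
Fb5 -> C4
G6 -> D#5
C5 -> G#3
G4 -> D#3
Eb3 -> B1
F4 -> C#3

A##4 E##4 C4 D#5 G#3 D#3 B1 C#3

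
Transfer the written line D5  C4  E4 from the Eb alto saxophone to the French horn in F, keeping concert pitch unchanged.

C5 Bb3 D4

First find concert pitch: the Eb alto saxophone sounds a major sixth below written, so D5 C4 E4 sounds F4 Eb3 G3.
Then write for French horn in F: it sounds a perfect fifth below written, so the part must be a perfect fifth above concert.
F4 → C5
Eb3 → Bb3
G3 → D4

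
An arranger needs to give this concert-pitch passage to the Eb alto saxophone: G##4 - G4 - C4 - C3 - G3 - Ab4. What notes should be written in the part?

E##5 E5 A4 A3 E4 F5

Written C4 sounds as Eb3 on the Eb alto saxophone, so concert pitches are written a major sixth up.
G##4 to E##5
G4 to E5
C4 to A4
C3 to A3
G3 to E4
Ab4 to F5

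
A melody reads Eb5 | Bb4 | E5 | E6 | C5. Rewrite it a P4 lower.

Bb4 F4 B4 B5 G4

Eb5: a fourth down reaches B, and 5 semitones makes it Bb4.
A perfect fourth down from Bb4 gives F4.
E5 down a perfect fourth is B4.
E6 down a perfect fourth is B5.
A perfect fourth down from C5 gives G4.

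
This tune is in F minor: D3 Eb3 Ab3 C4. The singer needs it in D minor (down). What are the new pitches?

F minor to D minor down is a minor third, so every note moves down by that interval.
D3 -> B2
Eb3 -> C3
Ab3 -> F3
C4 -> A3

B2 C3 F3 A3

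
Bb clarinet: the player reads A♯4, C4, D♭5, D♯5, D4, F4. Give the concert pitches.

G#4 Bb3 Cb5 C#5 C4 Eb4

The Bb clarinet sounds a major second below written, so transpose each written note down a major second.
A#4 -> G#4
C4 -> Bb3
Db5 -> Cb5
D#5 -> C#5
D4 -> C4
F4 -> Eb4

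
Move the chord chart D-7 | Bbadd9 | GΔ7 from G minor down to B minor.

F#-7 Dadd9 BΔ7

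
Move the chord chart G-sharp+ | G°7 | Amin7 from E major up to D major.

F#+ F°7 Gmin7

E major up to D major is a minor seventh; each chord root moves by that interval while the quality stays the same.
G-sharp+: root G-sharp up a minor seventh → F#, giving F#+.
G°7: root G up a minor seventh → F, giving F°7.
Amin7: root A up a minor seventh → G, giving Gmin7.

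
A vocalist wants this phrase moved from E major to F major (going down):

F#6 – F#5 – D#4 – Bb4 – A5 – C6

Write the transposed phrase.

From E down to F is a major seventh; apply that to each pitch.
F#6 → G5
F#5 → G4
D#4 → E3
Bb4 → Cb4
A5 → Bb4
C6 → Db5

G5 G4 E3 Cb4 Bb4 Db5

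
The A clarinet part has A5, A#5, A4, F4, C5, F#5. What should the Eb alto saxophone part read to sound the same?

First find concert pitch: the A clarinet sounds a minor third below written, so A5 A#5 A4 F4 C5 F#5 sounds F#5 F##5 F#4 D4 A4 D#5.
Then write for Eb alto saxophone: it sounds a major sixth below written, so the part must be a major sixth above concert.
F#5 → D#6
F##5 → D##6
F#4 → D#5
D4 → B4
A4 → F#5
D#5 → B#5

D#6 D##6 D#5 B4 F#5 B#5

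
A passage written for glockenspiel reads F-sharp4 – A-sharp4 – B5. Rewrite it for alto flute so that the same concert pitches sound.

B6 D#7 E8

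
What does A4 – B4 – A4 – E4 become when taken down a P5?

A4: a fifth down reaches D, and 7 semitones makes it D4.
A perfect fifth down from B4 gives E4.
A perfect fifth down from A4 gives D4.
E4 down a perfect fifth is A3.

D4 E4 D4 A3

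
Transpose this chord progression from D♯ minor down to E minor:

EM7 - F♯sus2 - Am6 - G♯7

FM7 Gsus2 Bbm6 A7

D♯ minor down to E minor is a major seventh; each chord root moves by that interval while the quality stays the same.
EM7: root E down a major seventh → F, giving FM7.
F♯sus2: root F♯ down a major seventh → G, giving Gsus2.
Am6: root A down a major seventh → Bb, giving Bbm6.
G♯7: root G♯ down a major seventh → A, giving A7.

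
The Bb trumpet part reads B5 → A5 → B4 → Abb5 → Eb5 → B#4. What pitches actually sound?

A5 G5 A4 Gbb5 Db5 A#4

The Bb trumpet sounds a major second below written, so transpose each written note down a major second.
B5 -> A5
A5 -> G5
B4 -> A4
Abb5 -> Gbb5
Eb5 -> Db5
B#4 -> A#4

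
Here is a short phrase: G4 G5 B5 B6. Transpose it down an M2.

F4 F5 A5 A6

G4 becomes F4
G5 becomes F5
B5 becomes A5
B6 becomes A6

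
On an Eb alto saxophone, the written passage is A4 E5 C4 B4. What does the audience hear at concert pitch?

C4 G4 Eb3 D4

Written C4 on the Eb alto saxophone sounds as Eb3, a major sixth lower; apply that shift to every note.
A4 → C4
E5 → G4
C4 → Eb3
B4 → D4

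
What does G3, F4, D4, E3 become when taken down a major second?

G3 down a major second is F3.
F4 down a major second is Eb4.
A major second down from D4 gives C4.
E3 down a major second is D3.

F3 Eb4 C4 D3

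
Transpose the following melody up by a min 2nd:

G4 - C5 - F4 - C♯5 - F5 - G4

Ab4 Db5 Gb4 D5 Gb5 Ab4

G4 gives Ab4
C5 gives Db5
F4 gives Gb4
C#5 gives D5
F5 gives Gb5
G4 gives Ab4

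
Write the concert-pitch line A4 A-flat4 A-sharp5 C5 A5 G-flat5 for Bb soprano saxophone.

The Bb soprano saxophone sounds a major second below written, so the written part must be a major second above concert — transpose each note up.
A4 becomes B4
Ab4 becomes Bb4
A#5 becomes B#5
C5 becomes D5
A5 becomes B5
Gb5 becomes Ab5

B4 Bb4 B#5 D5 B5 Ab5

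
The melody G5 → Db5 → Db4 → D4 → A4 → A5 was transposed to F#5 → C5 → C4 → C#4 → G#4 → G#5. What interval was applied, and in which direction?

Take the first pair: G5 → F#5. G to F spans 2 letter names, so the interval is some kind of second.
F#5 to G5 is 1 semitone, which makes it a minor second; the second version is lower, so the direction is down.
Checking another pair — A5 → G#5 — gives the same interval.

down a minor second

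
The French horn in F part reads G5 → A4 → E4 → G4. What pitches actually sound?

C5 D4 A3 C4

Written C4 on the French horn in F sounds as F3, a perfect fifth lower; apply that shift to every note.
G5 becomes C5
A4 becomes D4
E4 becomes A3
G4 becomes C4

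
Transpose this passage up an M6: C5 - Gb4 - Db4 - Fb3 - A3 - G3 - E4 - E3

A5 Eb5 Bb4 Db4 F#4 E4 C#5 C#4

A major sixth up from C5 gives A5.
Gb4: a sixth up reaches E, and 9 semitones makes it Eb5.
Db4: a sixth up reaches B, and 9 semitones makes it Bb4.
Fb3: a sixth up reaches D, and 9 semitones makes it Db4.
A3 up a major sixth is F#4.
G3: a sixth up reaches E, and 9 semitones makes it E4.
E4: a sixth up reaches C, and 9 semitones makes it C#5.
A major sixth up from E3 gives C#4.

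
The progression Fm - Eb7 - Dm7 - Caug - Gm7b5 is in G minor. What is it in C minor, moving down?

Bbm Ab7 Gm7 Faug Cm7b5

G minor down to C minor is a perfect fifth; each chord root moves by that interval while the quality stays the same.
Fm: root F down a perfect fifth → Bb, giving Bbm.
Eb7: root Eb down a perfect fifth → Ab, giving Ab7.
Dm7: root D down a perfect fifth → G, giving Gm7.
Caug: root C down a perfect fifth → F, giving Faug.
Gm7b5: root G down a perfect fifth → C, giving Cm7b5.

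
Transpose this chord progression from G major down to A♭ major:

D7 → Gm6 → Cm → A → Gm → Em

G major down to A♭ major is a major seventh; each chord root moves by that interval while the quality stays the same.
D7: root D down a major seventh → Eb, giving Eb7.
Gm6: root G down a major seventh → Ab, giving Abm6.
Cm: root C down a major seventh → Db, giving Dbm.
A: root A down a major seventh → Bb, giving Bb.
Gm: root G down a major seventh → Ab, giving Abm.
Em: root E down a major seventh → F, giving Fm.

Eb7 Abm6 Dbm Bb Abm Fm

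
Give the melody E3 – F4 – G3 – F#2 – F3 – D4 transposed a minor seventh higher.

D4 Eb5 F4 E3 Eb4 C5

E3 becomes D4
F4 becomes Eb5
G3 becomes F4
F#2 becomes E3
F3 becomes Eb4
D4 becomes C5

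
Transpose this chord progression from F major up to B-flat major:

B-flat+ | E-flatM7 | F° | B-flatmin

Eb+ AbM7 Bb° Ebmin

F major up to B-flat major is a perfect fourth; each chord root moves by that interval while the quality stays the same.
B-flat+: root B-flat up a perfect fourth → Eb, giving Eb+.
E-flatM7: root E-flat up a perfect fourth → Ab, giving AbM7.
F°: root F up a perfect fourth → Bb, giving Bb°.
B-flatmin: root B-flat up a perfect fourth → Eb, giving Ebmin.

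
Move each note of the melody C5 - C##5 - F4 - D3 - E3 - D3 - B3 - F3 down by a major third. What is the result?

Ab4 A#4 Db4 Bb2 C3 Bb2 G3 Db3

C5 becomes Ab4
C##5 becomes A#4
F4 becomes Db4
D3 becomes Bb2
E3 becomes C3
D3 becomes Bb2
B3 becomes G3
F3 becomes Db3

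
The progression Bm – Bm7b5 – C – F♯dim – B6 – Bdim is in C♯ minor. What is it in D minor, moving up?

C♯ minor up to D minor is a minor second; each chord root moves by that interval while the quality stays the same.
Bm: root B up a minor second → C, giving Cm.
Bm7b5: root B up a minor second → C, giving Cm7b5.
C: root C up a minor second → Db, giving Db.
F♯dim: root F♯ up a minor second → G, giving Gdim.
B6: root B up a minor second → C, giving C6.
Bdim: root B up a minor second → C, giving Cdim.

Cm Cm7b5 Db Gdim C6 Cdim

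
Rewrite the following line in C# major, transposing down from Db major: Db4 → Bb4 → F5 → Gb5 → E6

C#4 A#4 E#5 F#5 D##6

Db major to C# major down is a diminished second, so every note moves down by that interval.
Db4 -> C#4
Bb4 -> A#4
F5 -> E#5
Gb5 -> F#5
E6 -> D##6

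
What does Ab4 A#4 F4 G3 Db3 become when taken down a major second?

Ab4: a second down reaches G, and 2 semitones makes it Gb4.
A major second down from A#4 gives G#4.
A major second down from F4 gives Eb4.
G3 down a major second is F3.
A major second down from Db3 gives Cb3.

Gb4 G#4 Eb4 F3 Cb3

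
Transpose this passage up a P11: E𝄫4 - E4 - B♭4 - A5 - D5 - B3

Abb5 A5 Eb6 D7 G6 E5

Ebb4 gives Abb5
E4 gives A5
Bb4 gives Eb6
A5 gives D7
D5 gives G6
B3 gives E5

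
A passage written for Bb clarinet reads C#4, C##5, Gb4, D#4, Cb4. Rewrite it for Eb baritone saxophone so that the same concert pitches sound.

First find concert pitch: the Bb clarinet sounds a major second below written, so C#4 C##5 Gb4 D#4 Cb4 sounds B3 B#4 Fb4 C#4 Bbb3.
Then write for Eb baritone saxophone: it sounds a major thirteenth below written, so the part must be a major thirteenth above concert.
B3 → G#5
B#4 → G##6
Fb4 → Db6
C#4 → A#5
Bbb3 → Gb5

G#5 G##6 Db6 A#5 Gb5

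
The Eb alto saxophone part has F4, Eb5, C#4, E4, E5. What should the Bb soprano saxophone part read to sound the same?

First find concert pitch: the Eb alto saxophone sounds a major sixth below written, so F4 Eb5 C#4 E4 E5 sounds Ab3 Gb4 E3 G3 G4.
Then write for Bb soprano saxophone: it sounds a major second below written, so the part must be a major second above concert.
Ab3 → Bb3
Gb4 → Ab4
E3 → F#3
G3 → A3
G4 → A4

Bb3 Ab4 F#3 A3 A4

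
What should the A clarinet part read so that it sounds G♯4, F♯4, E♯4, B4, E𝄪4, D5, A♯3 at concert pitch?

B4 A4 G#4 D5 G##4 F5 C#4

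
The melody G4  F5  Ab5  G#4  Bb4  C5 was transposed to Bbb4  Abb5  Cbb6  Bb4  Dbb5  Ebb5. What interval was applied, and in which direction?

up a diminished third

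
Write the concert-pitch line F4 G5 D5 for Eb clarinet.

Written C4 sounds as Eb4 on the Eb clarinet, so concert pitches are written a minor third down.
F4 -> D4
G5 -> E5
D5 -> B4

D4 E5 B4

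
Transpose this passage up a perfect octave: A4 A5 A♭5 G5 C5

A4 → A5
A5 → A6
Ab5 → Ab6
G5 → G6
C5 → C6

A5 A6 Ab6 G6 C6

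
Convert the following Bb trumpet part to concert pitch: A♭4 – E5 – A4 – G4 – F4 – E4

Written C4 on the Bb trumpet sounds as Bb3, a major second lower; apply that shift to every note.
Ab4 becomes Gb4
E5 becomes D5
A4 becomes G4
G4 becomes F4
F4 becomes Eb4
E4 becomes D4

Gb4 D5 G4 F4 Eb4 D4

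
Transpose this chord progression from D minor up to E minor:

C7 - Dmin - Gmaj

D7 Emin Amaj

D minor up to E minor is a major second; each chord root moves by that interval while the quality stays the same.
C7: root C up a major second → D, giving D7.
Dmin: root D up a major second → E, giving Emin.
Gmaj: root G up a major second → A, giving Amaj.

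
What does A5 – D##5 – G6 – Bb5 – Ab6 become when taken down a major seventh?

Bb4 E#4 Ab5 Cb5 Bbb5

A5 down a major seventh is Bb4.
D##5: a seventh down reaches E, and 11 semitones makes it E#4.
G6: a seventh down reaches A, and 11 semitones makes it Ab5.
Bb5: a seventh down reaches C, and 11 semitones makes it Cb5.
Ab6: a seventh down reaches B, and 11 semitones makes it Bbb5.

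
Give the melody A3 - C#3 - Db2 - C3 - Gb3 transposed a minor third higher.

C4 E3 Fb2 Eb3 Bbb3

A3 gives C4
C#3 gives E3
Db2 gives Fb2
C3 gives Eb3
Gb3 gives Bbb3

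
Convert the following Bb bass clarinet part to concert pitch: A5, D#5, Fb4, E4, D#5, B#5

G4 C#4 Ebb3 D3 C#4 A#4

Written C4 on the Bb bass clarinet sounds as Bb2, a major ninth lower; apply that shift to every note.
A5 → G4
D#5 → C#4
Fb4 → Ebb3
E4 → D3
D#5 → C#4
B#5 → A#4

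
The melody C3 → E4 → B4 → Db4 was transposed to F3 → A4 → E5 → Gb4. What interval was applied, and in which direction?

From C3 to F3 is 4 letter names — a fourth of some quality.
C3 to F3 is 5 semitones, which makes it a perfect fourth; the second version is higher, so the direction is up.
Checking another pair — Db4 → Gb4 — gives the same interval.

up a perfect fourth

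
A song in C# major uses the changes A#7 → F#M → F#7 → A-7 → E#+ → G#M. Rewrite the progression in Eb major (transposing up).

C7 AbM Ab7 Cb-7 G+ BbM

C# major up to Eb major is a diminished third; each chord root moves by that interval while the quality stays the same.
A#7: root A# up a diminished third → C, giving C7.
F#M: root F# up a diminished third → Ab, giving AbM.
F#7: root F# up a diminished third → Ab, giving Ab7.
A-7: root A up a diminished third → Cb, giving Cb-7.
E#+: root E# up a diminished third → G, giving G+.
G#M: root G# up a diminished third → Bb, giving BbM.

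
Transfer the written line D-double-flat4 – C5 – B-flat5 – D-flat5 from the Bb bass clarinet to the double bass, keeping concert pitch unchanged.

Cbb4 Bb4 Ab5 Cb5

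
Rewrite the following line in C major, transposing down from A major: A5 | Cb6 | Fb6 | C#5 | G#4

A major to C major down is a major sixth, so every note moves down by that interval.
A5 -> C5
Cb6 -> Ebb5
Fb6 -> Abb5
C#5 -> E4
G#4 -> B3

C5 Ebb5 Abb5 E4 B3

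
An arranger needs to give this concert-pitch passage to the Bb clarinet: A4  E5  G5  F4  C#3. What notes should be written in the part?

B4 F#5 A5 G4 D#3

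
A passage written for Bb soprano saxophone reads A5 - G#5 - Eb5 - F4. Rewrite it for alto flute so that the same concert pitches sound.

First find concert pitch: the Bb soprano saxophone sounds a major second below written, so A5 G#5 Eb5 F4 sounds G5 F#5 Db5 Eb4.
Then write for alto flute: it sounds a perfect fourth below written, so the part must be a perfect fourth above concert.
G5 → C6
F#5 → B5
Db5 → Gb5
Eb4 → Ab4

C6 B5 Gb5 Ab4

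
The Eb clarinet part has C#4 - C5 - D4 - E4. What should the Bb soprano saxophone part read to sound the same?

F#4 F5 G4 A4

First find concert pitch: the Eb clarinet sounds a minor third above written, so C#4 C5 D4 E4 sounds E4 Eb5 F4 G4.
Then write for Bb soprano saxophone: it sounds a major second below written, so the part must be a major second above concert.
E4 → F#4
Eb5 → F5
F4 → G4
G4 → A4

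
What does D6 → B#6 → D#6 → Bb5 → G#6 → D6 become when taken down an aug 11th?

Ab4 F#5 A4 Fb4 D5 Ab4

D6 becomes Ab4
B#6 becomes F#5
D#6 becomes A4
Bb5 becomes Fb4
G#6 becomes D5
D6 becomes Ab4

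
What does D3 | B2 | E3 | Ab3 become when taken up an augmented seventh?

D3 → C##4
B2 → A##3
E3 → D##4
Ab3 → G#4

C##4 A##3 D##4 G#4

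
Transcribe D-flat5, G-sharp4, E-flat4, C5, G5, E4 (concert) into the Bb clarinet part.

Eb5 A#4 F4 D5 A5 F#4

Written C4 sounds as Bb3 on the Bb clarinet, so concert pitches are written a major second up.
Db5 gives Eb5
G#4 gives A#4
Eb4 gives F4
C5 gives D5
G5 gives A5
E4 gives F#4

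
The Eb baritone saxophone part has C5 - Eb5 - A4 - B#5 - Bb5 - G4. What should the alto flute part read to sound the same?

First find concert pitch: the Eb baritone saxophone sounds a major thirteenth below written, so C5 Eb5 A4 B#5 Bb5 G4 sounds Eb3 Gb3 C3 D#4 Db4 Bb2.
Then write for alto flute: it sounds a perfect fourth below written, so the part must be a perfect fourth above concert.
Eb3 → Ab3
Gb3 → Cb4
C3 → F3
D#4 → G#4
Db4 → Gb4
Bb2 → Eb3

Ab3 Cb4 F3 G#4 Gb4 Eb3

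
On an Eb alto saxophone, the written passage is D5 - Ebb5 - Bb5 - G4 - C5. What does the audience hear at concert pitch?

F4 Gbb4 Db5 Bb3 Eb4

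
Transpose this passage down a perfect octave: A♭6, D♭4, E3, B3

Ab5 Db3 E2 B2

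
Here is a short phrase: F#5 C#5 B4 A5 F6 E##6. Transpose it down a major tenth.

D4 A3 G3 F4 Db5 C##5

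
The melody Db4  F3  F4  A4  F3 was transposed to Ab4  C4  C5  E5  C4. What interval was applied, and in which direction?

Take the first pair: Db4 → Ab4. D to A spans 5 letter names, so the interval is some kind of fifth.
Db4 to Ab4 is 7 semitones, which makes it a perfect fifth; the second version is higher, so the direction is up.
Checking another pair — F3 → C4 — gives the same interval.

up a perfect fifth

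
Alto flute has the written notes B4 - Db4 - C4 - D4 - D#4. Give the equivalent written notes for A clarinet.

A4 Cb4 Bb3 C4 C#4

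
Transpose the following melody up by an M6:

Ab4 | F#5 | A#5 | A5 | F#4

F5 D#6 F##6 F#6 D#5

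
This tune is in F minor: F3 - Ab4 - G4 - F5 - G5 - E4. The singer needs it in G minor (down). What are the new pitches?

F minor to G minor down is a minor seventh, so every note moves down by that interval.
F3 to G2
Ab4 to Bb3
G4 to A3
F5 to G4
G5 to A4
E4 to F#3

G2 Bb3 A3 G4 A4 F#3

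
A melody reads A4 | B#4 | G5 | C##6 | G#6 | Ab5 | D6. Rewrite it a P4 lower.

E4 F##4 D5 G##5 D#6 Eb5 A5

A perfect fourth down from A4 gives E4.
A perfect fourth down from B#4 gives F##4.
G5 down a perfect fourth is D5.
C##6 down a perfect fourth is G##5.
A perfect fourth down from G#6 gives D#6.
A perfect fourth down from Ab5 gives Eb5.
D6: a fourth down reaches A, and 5 semitones makes it A5.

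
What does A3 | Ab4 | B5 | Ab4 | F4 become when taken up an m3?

A3 up a minor third is C4.
Ab4 up a minor third is Cb5.
B5 up a minor third is D6.
Ab4: a third up reaches C, and 3 semitones makes it Cb5.
A minor third up from F4 gives Ab4.

C4 Cb5 D6 Cb5 Ab4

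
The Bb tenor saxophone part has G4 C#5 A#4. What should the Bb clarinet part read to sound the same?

First find concert pitch: the Bb tenor saxophone sounds a major ninth below written, so G4 C#5 A#4 sounds F3 B3 G#3.
Then write for Bb clarinet: it sounds a major second below written, so the part must be a major second above concert.
F3 → G3
B3 → C#4
G#3 → A#3

G3 C#4 A#3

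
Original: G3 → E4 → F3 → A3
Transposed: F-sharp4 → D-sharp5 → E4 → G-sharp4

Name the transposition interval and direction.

Take the first pair: G3 → F#4. G to F spans 7 letter names, so the interval is some kind of seventh.
G3 to F#4 is 11 semitones, which makes it a major seventh; the second version is higher, so the direction is up.
Checking another pair — A3 → G#4 — gives the same interval.

up a major seventh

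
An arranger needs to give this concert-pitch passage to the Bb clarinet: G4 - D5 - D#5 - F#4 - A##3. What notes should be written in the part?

A4 E5 E#5 G#4 B##3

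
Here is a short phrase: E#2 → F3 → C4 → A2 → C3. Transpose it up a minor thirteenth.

C#4 Db5 Ab5 F4 Ab4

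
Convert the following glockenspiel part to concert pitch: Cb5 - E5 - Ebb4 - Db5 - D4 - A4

Cb7 E7 Ebb6 Db7 D6 A6

Written C4 on the glockenspiel sounds as C6, a perfect fifteenth higher; apply that shift to every note.
Cb5 gives Cb7
E5 gives E7
Ebb4 gives Ebb6
Db5 gives Db7
D4 gives D6
A4 gives A6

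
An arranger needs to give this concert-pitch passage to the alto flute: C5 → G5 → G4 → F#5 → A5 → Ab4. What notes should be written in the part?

The alto flute sounds a perfect fourth below written, so the written part must be a perfect fourth above concert — transpose each note up.
C5 gives F5
G5 gives C6
G4 gives C5
F#5 gives B5
A5 gives D6
Ab4 gives Db5

F5 C6 C5 B5 D6 Db5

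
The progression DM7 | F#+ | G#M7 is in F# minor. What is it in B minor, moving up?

F# minor up to B minor is a perfect fourth; each chord root moves by that interval while the quality stays the same.
DM7: root D up a perfect fourth → G, giving GM7.
F#+: root F# up a perfect fourth → B, giving B+.
G#M7: root G# up a perfect fourth → C#, giving C#M7.

GM7 B+ C#M7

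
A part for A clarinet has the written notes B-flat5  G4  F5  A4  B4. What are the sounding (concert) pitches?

G5 E4 D5 F#4 G#4

The A clarinet sounds a minor third below written, so transpose each written note down a minor third.
Bb5 → G5
G4 → E4
F5 → D5
A4 → F#4
B4 → G#4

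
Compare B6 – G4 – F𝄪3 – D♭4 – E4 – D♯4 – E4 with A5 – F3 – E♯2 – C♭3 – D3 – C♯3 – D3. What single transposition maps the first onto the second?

down a major ninth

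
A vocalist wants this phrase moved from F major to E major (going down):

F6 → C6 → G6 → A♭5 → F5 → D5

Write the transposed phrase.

E6 B5 F#6 G5 E5 C#5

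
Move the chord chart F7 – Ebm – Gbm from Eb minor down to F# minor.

G#7 F#m Am

Eb minor down to F# minor is a diminished seventh; each chord root moves by that interval while the quality stays the same.
F7: root F down a diminished seventh → G#, giving G#7.
Ebm: root Eb down a diminished seventh → F#, giving F#m.
Gbm: root Gb down a diminished seventh → A, giving Am.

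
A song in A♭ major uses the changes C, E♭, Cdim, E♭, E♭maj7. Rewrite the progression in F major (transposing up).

A C Adim C Cmaj7

A♭ major up to F major is a major sixth; each chord root moves by that interval while the quality stays the same.
C: root C up a major sixth → A, giving A.
E♭: root E♭ up a major sixth → C, giving C.
Cdim: root C up a major sixth → A, giving Adim.
E♭: root E♭ up a major sixth → C, giving C.
E♭maj7: root E♭ up a major sixth → C, giving Cmaj7.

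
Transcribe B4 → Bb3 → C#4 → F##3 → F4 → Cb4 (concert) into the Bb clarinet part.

C#5 C4 D#4 G##3 G4 Db4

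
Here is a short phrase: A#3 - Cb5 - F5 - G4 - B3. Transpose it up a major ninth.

B#4 Db6 G6 A5 C#5

A#3 gives B#4
Cb5 gives Db6
F5 gives G6
G4 gives A5
B3 gives C#5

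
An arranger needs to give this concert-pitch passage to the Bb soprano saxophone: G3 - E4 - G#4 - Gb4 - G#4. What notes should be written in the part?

A3 F#4 A#4 Ab4 A#4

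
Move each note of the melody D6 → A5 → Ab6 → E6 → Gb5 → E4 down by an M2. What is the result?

D6 -> C6
A5 -> G5
Ab6 -> Gb6
E6 -> D6
Gb5 -> Fb5
E4 -> D4

C6 G5 Gb6 D6 Fb5 D4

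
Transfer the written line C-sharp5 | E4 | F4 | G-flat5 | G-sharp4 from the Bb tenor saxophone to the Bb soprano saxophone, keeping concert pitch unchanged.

First find concert pitch: the Bb tenor saxophone sounds a major ninth below written, so C-sharp5 E4 F4 G-flat5 G-sharp4 sounds B3 D3 Eb3 Fb4 F#3.
Then write for Bb soprano saxophone: it sounds a major second below written, so the part must be a major second above concert.
B3 → C#4
D3 → E3
Eb3 → F3
Fb4 → Gb4
F#3 → G#3

C#4 E3 F3 Gb4 G#3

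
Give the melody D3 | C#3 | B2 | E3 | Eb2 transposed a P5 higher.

A3 G#3 F#3 B3 Bb2

D3 -> A3
C#3 -> G#3
B2 -> F#3
E3 -> B3
Eb2 -> Bb2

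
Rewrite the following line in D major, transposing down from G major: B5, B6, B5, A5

F#5 F#6 F#5 E5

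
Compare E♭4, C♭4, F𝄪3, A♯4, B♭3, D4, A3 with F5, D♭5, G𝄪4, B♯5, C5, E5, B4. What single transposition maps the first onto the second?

up a major ninth

Take the first pair: Eb4 → F5. E to F spans 9 letter names, so the interval is some kind of ninth.
Eb4 to F5 is 14 semitones, which makes it a major ninth; the second version is higher, so the direction is up.
Checking another pair — A3 → B4 — gives the same interval.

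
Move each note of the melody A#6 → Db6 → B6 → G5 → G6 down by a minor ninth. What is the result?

A#6 down a minor ninth is G##5.
Db6: a ninth down reaches C, and 13 semitones makes it C5.
A minor ninth down from B6 gives A#5.
G5: a ninth down reaches F, and 13 semitones makes it F#4.
G6: a ninth down reaches F, and 13 semitones makes it F#5.

G##5 C5 A#5 F#4 F#5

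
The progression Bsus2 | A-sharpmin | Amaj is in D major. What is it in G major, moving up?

Esus2 D#min Dmaj

D major up to G major is a perfect fourth; each chord root moves by that interval while the quality stays the same.
Bsus2: root B up a perfect fourth → E, giving Esus2.
A-sharpmin: root A-sharp up a perfect fourth → D#, giving D#min.
Amaj: root A up a perfect fourth → D, giving Dmaj.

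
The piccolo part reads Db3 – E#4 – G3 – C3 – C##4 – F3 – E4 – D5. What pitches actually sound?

Db4 E#5 G4 C4 C##5 F4 E5 D6

Written C4 on the piccolo sounds as C5, a perfect octave higher; apply that shift to every note.
Db3 → Db4
E#4 → E#5
G3 → G4
C3 → C4
C##4 → C##5
F3 → F4
E4 → E5
D5 → D6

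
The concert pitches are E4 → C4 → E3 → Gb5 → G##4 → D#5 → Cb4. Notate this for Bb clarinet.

F#4 D4 F#3 Ab5 A##4 E#5 Db4

Written C4 sounds as Bb3 on the Bb clarinet, so concert pitches are written a major second up.
E4 -> F#4
C4 -> D4
E3 -> F#3
Gb5 -> Ab5
G##4 -> A##4
D#5 -> E#5
Cb4 -> Db4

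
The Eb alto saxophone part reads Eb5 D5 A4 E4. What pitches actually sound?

Written C4 on the Eb alto saxophone sounds as Eb3, a major sixth lower; apply that shift to every note.
Eb5 -> Gb4
D5 -> F4
A4 -> C4
E4 -> G3

Gb4 F4 C4 G3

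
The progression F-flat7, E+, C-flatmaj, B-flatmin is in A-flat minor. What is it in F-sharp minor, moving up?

D7 C##+ Amaj G#min

A-flat minor up to F-sharp minor is an augmented sixth; each chord root moves by that interval while the quality stays the same.
F-flat7: root F-flat up an augmented sixth → D, giving D7.
E+: root E up an augmented sixth → C##, giving C##+.
C-flatmaj: root C-flat up an augmented sixth → A, giving Amaj.
B-flatmin: root B-flat up an augmented sixth → G#, giving G#min.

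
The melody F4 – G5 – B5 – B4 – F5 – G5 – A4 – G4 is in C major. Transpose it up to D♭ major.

Gb4 Ab5 C6 C5 Gb5 Ab5 Bb4 Ab4

C major to D♭ major up is a minor second, so every note moves up by that interval.
F4 -> Gb4
G5 -> Ab5
B5 -> C6
B4 -> C5
F5 -> Gb5
G5 -> Ab5
A4 -> Bb4
G4 -> Ab4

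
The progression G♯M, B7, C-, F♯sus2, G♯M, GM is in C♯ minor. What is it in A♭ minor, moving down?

EbM Gb7 Abb- Dbsus2 EbM EbbM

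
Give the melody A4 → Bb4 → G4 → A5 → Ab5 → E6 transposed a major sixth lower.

A4: a sixth down reaches C, and 9 semitones makes it C4.
Bb4 down a major sixth is Db4.
G4: a sixth down reaches B, and 9 semitones makes it Bb3.
A5 down a major sixth is C5.
Ab5: a sixth down reaches C, and 9 semitones makes it Cb5.
E6 down a major sixth is G5.

C4 Db4 Bb3 C5 Cb5 G5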